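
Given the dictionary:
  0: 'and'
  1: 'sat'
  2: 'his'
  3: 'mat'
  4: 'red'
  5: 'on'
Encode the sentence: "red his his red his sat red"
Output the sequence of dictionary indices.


Look up each word in the dictionary:
  'red' -> 4
  'his' -> 2
  'his' -> 2
  'red' -> 4
  'his' -> 2
  'sat' -> 1
  'red' -> 4

Encoded: [4, 2, 2, 4, 2, 1, 4]


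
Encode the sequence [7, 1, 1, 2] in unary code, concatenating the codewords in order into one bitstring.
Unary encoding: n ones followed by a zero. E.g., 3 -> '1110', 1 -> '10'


Encode each number as n ones followed by a terminating 0:
  7 -> 11111110 (8 bits)
  1 -> 10 (2 bits)
  1 -> 10 (2 bits)
  2 -> 110 (3 bits)
Total length = 8 + 2 + 2 + 3 = 15 bits.

Unary([7, 1, 1, 2]) = 111111101010110 (15 bits)


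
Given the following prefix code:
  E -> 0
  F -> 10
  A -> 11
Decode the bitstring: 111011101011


Decoding step by step:
Bits 11 -> A
Bits 10 -> F
Bits 11 -> A
Bits 10 -> F
Bits 10 -> F
Bits 11 -> A


Decoded message: AFAFFA


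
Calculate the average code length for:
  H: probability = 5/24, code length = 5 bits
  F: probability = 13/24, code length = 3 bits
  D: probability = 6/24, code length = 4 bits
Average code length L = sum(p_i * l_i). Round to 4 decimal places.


Weighted contributions p_i * l_i:
  H: (5/24) * 5 = 25/24
  F: (13/24) * 3 = 39/24
  D: (6/24) * 4 = 24/24
Sum = (25 + 39 + 24)/24 = 88/24

L = 88/24 = 3.6667 bits/symbol


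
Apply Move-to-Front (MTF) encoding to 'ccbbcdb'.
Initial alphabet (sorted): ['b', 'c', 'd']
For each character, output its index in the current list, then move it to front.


MTF encoding:
'c': index 1 in ['b', 'c', 'd'] -> ['c', 'b', 'd']
'c': index 0 in ['c', 'b', 'd'] -> ['c', 'b', 'd']
'b': index 1 in ['c', 'b', 'd'] -> ['b', 'c', 'd']
'b': index 0 in ['b', 'c', 'd'] -> ['b', 'c', 'd']
'c': index 1 in ['b', 'c', 'd'] -> ['c', 'b', 'd']
'd': index 2 in ['c', 'b', 'd'] -> ['d', 'c', 'b']
'b': index 2 in ['d', 'c', 'b'] -> ['b', 'd', 'c']


Output: [1, 0, 1, 0, 1, 2, 2]


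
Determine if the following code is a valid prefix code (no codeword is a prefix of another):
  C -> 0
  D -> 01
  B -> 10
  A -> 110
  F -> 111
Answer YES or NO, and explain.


Checking each pair (does one codeword prefix another?):
  C='0' vs D='01': prefix -- VIOLATION

NO -- this is NOT a valid prefix code. C (0) is a prefix of D (01).


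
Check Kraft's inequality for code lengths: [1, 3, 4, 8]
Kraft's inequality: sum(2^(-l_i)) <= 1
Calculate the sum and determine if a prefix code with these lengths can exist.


Sum = 2^(-1) + 2^(-3) + 2^(-4) + 2^(-8)
    = 0.5 + 0.125 + 0.0625 + 0.00390625
    = 177/256 = 0.69140625
Since 0.69140625 <= 1, Kraft's inequality IS satisfied.
A prefix code with these lengths CAN exist.

Kraft sum = 0.69140625. Satisfied.


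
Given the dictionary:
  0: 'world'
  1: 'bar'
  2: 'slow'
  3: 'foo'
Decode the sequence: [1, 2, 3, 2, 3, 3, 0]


Look up each index in the dictionary:
  1 -> 'bar'
  2 -> 'slow'
  3 -> 'foo'
  2 -> 'slow'
  3 -> 'foo'
  3 -> 'foo'
  0 -> 'world'

Decoded: "bar slow foo slow foo foo world"


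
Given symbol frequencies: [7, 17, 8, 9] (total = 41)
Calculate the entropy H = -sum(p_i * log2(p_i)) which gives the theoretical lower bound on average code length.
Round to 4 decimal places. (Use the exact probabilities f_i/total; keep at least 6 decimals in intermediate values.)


Per-symbol terms -p_i * log2(p_i) with p_i = f_i/41:
  p = 7/41 = 0.170732: log2(p) = -2.550197, -p*log2(p) = 0.435400
  p = 17/41 = 0.414634: log2(p) = -1.270089, -p*log2(p) = 0.526622
  p = 8/41 = 0.195122: log2(p) = -2.357552, -p*log2(p) = 0.460010
  p = 9/41 = 0.219512: log2(p) = -2.187627, -p*log2(p) = 0.480211
H = 0.435400 + 0.526622 + 0.460010 + 0.480211 = 1.902243

H = 1.9022 bits/symbol


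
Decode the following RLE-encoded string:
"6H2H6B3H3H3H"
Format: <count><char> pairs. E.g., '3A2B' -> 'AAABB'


Expanding each <count><char> pair:
  6H -> 'HHHHHH'
  2H -> 'HH'
  6B -> 'BBBBBB'
  3H -> 'HHH'
  3H -> 'HHH'
  3H -> 'HHH'

Decoded = HHHHHHHHBBBBBBHHHHHHHHH


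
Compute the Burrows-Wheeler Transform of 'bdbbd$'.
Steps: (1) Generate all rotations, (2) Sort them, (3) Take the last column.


Rotations (sorted):
  0: $bdbbd -> last char: d
  1: bbd$bd -> last char: d
  2: bd$bdb -> last char: b
  3: bdbbd$ -> last char: $
  4: d$bdbb -> last char: b
  5: dbbd$b -> last char: b


BWT = ddb$bb


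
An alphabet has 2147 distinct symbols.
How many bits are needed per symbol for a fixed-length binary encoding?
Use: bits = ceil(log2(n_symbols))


log2(2147) = 11.0681
Bracket: 2^11 = 2048 < 2147 <= 2^12 = 4096
So ceil(log2(2147)) = 12

bits = ceil(log2(2147)) = ceil(11.0681) = 12 bits


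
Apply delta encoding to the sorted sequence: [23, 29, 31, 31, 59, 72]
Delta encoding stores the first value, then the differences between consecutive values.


First value: 23
Deltas:
  29 - 23 = 6
  31 - 29 = 2
  31 - 31 = 0
  59 - 31 = 28
  72 - 59 = 13


Delta encoded: [23, 6, 2, 0, 28, 13]


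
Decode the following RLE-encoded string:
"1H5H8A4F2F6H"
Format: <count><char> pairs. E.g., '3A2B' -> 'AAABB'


Expanding each <count><char> pair:
  1H -> 'H'
  5H -> 'HHHHH'
  8A -> 'AAAAAAAA'
  4F -> 'FFFF'
  2F -> 'FF'
  6H -> 'HHHHHH'

Decoded = HHHHHHAAAAAAAAFFFFFFHHHHHH


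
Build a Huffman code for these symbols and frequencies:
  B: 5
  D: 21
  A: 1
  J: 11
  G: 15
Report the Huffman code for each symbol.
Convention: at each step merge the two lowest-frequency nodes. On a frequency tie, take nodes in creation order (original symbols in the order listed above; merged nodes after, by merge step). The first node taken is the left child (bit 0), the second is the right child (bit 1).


Huffman tree construction:
Step 1: Merge A(1) + B(5) = 6
Step 2: Merge (A+B)(6) + J(11) = 17
Step 3: Merge G(15) + ((A+B)+J)(17) = 32
Step 4: Merge D(21) + (G+((A+B)+J))(32) = 53
Read each symbol's code off the tree from the root (left child = 0, right child = 1).

Codes:
  B: 1101 (length 4)
  D: 0 (length 1)
  A: 1100 (length 4)
  J: 111 (length 3)
  G: 10 (length 2)
Average code length: 108/53 = 2.0377 bits/symbol


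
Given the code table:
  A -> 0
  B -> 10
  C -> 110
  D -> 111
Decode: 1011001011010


Decoding:
10 -> B
110 -> C
0 -> A
10 -> B
110 -> C
10 -> B


Result: BCABCB


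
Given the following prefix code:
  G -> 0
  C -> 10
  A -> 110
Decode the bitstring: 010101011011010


Decoding step by step:
Bits 0 -> G
Bits 10 -> C
Bits 10 -> C
Bits 10 -> C
Bits 110 -> A
Bits 110 -> A
Bits 10 -> C


Decoded message: GCCCAAC


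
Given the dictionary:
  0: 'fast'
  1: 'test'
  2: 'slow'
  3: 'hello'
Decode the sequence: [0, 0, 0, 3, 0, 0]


Look up each index in the dictionary:
  0 -> 'fast'
  0 -> 'fast'
  0 -> 'fast'
  3 -> 'hello'
  0 -> 'fast'
  0 -> 'fast'

Decoded: "fast fast fast hello fast fast"


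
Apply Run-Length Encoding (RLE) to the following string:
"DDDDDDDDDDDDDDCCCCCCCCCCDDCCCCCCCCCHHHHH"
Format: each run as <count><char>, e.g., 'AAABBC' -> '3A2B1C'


Scanning runs left to right:
  i=0: run of 'D' x 14 -> '14D'
  i=14: run of 'C' x 10 -> '10C'
  i=24: run of 'D' x 2 -> '2D'
  i=26: run of 'C' x 9 -> '9C'
  i=35: run of 'H' x 5 -> '5H'

RLE = 14D10C2D9C5H


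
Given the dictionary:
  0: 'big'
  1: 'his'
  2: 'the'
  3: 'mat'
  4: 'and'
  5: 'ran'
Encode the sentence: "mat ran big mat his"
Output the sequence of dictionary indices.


Look up each word in the dictionary:
  'mat' -> 3
  'ran' -> 5
  'big' -> 0
  'mat' -> 3
  'his' -> 1

Encoded: [3, 5, 0, 3, 1]


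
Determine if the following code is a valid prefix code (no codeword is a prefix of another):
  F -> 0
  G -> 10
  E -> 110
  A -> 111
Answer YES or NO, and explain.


Checking each pair (does one codeword prefix another?):
  F='0' vs G='10': no prefix
  F='0' vs E='110': no prefix
  F='0' vs A='111': no prefix
  G='10' vs F='0': no prefix
  G='10' vs E='110': no prefix
  G='10' vs A='111': no prefix
  E='110' vs F='0': no prefix
  E='110' vs G='10': no prefix
  E='110' vs A='111': no prefix
  A='111' vs F='0': no prefix
  A='111' vs G='10': no prefix
  A='111' vs E='110': no prefix
No violation found over all pairs.

YES -- this is a valid prefix code. No codeword is a prefix of any other codeword.


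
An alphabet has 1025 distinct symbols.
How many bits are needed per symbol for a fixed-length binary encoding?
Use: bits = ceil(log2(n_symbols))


log2(1025) = 10.0014
Bracket: 2^10 = 1024 < 1025 <= 2^11 = 2048
So ceil(log2(1025)) = 11

bits = ceil(log2(1025)) = ceil(10.0014) = 11 bits


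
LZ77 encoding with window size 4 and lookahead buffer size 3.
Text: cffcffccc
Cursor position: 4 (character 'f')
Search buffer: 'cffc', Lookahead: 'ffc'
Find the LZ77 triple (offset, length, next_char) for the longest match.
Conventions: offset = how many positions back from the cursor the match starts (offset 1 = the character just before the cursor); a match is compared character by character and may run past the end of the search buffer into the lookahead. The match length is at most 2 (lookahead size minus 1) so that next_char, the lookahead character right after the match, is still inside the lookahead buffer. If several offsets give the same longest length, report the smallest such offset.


Try each offset into the search buffer:
  offset=1 (pos 3, char 'c'): match length 0
  offset=2 (pos 2, char 'f'): match length 1
  offset=3 (pos 1, char 'f'): match length 2
  offset=4 (pos 0, char 'c'): match length 0
Longest match has length 2 at offset 3.
next_char = character at position 4 + 2 = 6 -> 'c'

Best match: offset=3, length=2 (matching 'ff' starting at position 1)
LZ77 triple: (3, 2, 'c')


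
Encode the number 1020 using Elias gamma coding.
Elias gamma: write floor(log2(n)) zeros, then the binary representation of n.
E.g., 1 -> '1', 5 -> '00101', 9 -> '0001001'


num_bits = floor(log2(1020)) + 1 = 10
leading_zeros = num_bits - 1 = 9
binary(1020) = 1111111100

Elias gamma(1020) = '000000000' + '1111111100' = 0000000001111111100 (19 bits)


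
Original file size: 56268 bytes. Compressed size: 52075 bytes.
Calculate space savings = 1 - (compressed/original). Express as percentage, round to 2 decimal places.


ratio = compressed/original = 52075/56268 = 0.925482
savings = 1 - ratio = 1 - 0.925482 = 0.074518
as a percentage: 0.074518 * 100 = 7.45%

Space savings = 1 - 52075/56268 = 7.45%


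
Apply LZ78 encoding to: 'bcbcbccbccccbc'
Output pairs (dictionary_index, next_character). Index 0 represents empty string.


LZ78 encoding steps:
Dictionary: {0: ''}
Step 1: w='' (idx 0), next='b' -> output (0, 'b'), add 'b' as idx 1
Step 2: w='' (idx 0), next='c' -> output (0, 'c'), add 'c' as idx 2
Step 3: w='b' (idx 1), next='c' -> output (1, 'c'), add 'bc' as idx 3
Step 4: w='bc' (idx 3), next='c' -> output (3, 'c'), add 'bcc' as idx 4
Step 5: w='bcc' (idx 4), next='c' -> output (4, 'c'), add 'bccc' as idx 5
Step 6: w='c' (idx 2), next='b' -> output (2, 'b'), add 'cb' as idx 6
Step 7: w='c' (idx 2), end of input -> output (2, '')


Encoded: [(0, 'b'), (0, 'c'), (1, 'c'), (3, 'c'), (4, 'c'), (2, 'b'), (2, '')]


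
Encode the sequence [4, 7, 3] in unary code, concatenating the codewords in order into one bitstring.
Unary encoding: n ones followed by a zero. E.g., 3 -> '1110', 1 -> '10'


Encode each number as n ones followed by a terminating 0:
  4 -> 11110 (5 bits)
  7 -> 11111110 (8 bits)
  3 -> 1110 (4 bits)
Total length = 5 + 8 + 4 = 17 bits.

Unary([4, 7, 3]) = 11110111111101110 (17 bits)


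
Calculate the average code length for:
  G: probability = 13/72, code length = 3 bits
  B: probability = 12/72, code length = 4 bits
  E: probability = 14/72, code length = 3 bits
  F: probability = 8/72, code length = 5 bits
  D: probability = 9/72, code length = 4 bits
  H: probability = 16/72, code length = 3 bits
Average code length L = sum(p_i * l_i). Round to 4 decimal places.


Weighted contributions p_i * l_i:
  G: (13/72) * 3 = 39/72
  B: (12/72) * 4 = 48/72
  E: (14/72) * 3 = 42/72
  F: (8/72) * 5 = 40/72
  D: (9/72) * 4 = 36/72
  H: (16/72) * 3 = 48/72
Sum = (39 + 48 + 42 + 40 + 36 + 48)/72 = 253/72

L = 253/72 = 3.5139 bits/symbol


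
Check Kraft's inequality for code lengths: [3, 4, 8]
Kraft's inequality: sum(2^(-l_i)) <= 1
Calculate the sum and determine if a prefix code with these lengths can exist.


Sum = 2^(-3) + 2^(-4) + 2^(-8)
    = 0.125 + 0.0625 + 0.00390625
    = 49/256 = 0.19140625
Since 0.19140625 <= 1, Kraft's inequality IS satisfied.
A prefix code with these lengths CAN exist.

Kraft sum = 0.19140625. Satisfied.


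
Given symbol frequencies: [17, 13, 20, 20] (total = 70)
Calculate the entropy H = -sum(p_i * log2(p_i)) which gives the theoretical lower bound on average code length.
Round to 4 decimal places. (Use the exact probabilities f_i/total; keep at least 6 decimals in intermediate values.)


Per-symbol terms -p_i * log2(p_i) with p_i = f_i/70:
  p = 17/70 = 0.242857: log2(p) = -2.041820, -p*log2(p) = 0.495871
  p = 13/70 = 0.185714: log2(p) = -2.428843, -p*log2(p) = 0.451071
  p = 20/70 = 0.285714: log2(p) = -1.807355, -p*log2(p) = 0.516387
  p = 20/70 = 0.285714: log2(p) = -1.807355, -p*log2(p) = 0.516387
H = 0.495871 + 0.451071 + 0.516387 + 0.516387 = 1.979716

H = 1.9797 bits/symbol


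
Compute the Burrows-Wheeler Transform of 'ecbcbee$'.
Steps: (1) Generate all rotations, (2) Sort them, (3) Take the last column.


Rotations (sorted):
  0: $ecbcbee -> last char: e
  1: bcbee$ec -> last char: c
  2: bee$ecbc -> last char: c
  3: cbcbee$e -> last char: e
  4: cbee$ecb -> last char: b
  5: e$ecbcbe -> last char: e
  6: ecbcbee$ -> last char: $
  7: ee$ecbcb -> last char: b


BWT = eccebe$b


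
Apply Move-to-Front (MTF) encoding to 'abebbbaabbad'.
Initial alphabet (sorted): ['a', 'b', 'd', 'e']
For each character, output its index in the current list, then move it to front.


MTF encoding:
'a': index 0 in ['a', 'b', 'd', 'e'] -> ['a', 'b', 'd', 'e']
'b': index 1 in ['a', 'b', 'd', 'e'] -> ['b', 'a', 'd', 'e']
'e': index 3 in ['b', 'a', 'd', 'e'] -> ['e', 'b', 'a', 'd']
'b': index 1 in ['e', 'b', 'a', 'd'] -> ['b', 'e', 'a', 'd']
'b': index 0 in ['b', 'e', 'a', 'd'] -> ['b', 'e', 'a', 'd']
'b': index 0 in ['b', 'e', 'a', 'd'] -> ['b', 'e', 'a', 'd']
'a': index 2 in ['b', 'e', 'a', 'd'] -> ['a', 'b', 'e', 'd']
'a': index 0 in ['a', 'b', 'e', 'd'] -> ['a', 'b', 'e', 'd']
'b': index 1 in ['a', 'b', 'e', 'd'] -> ['b', 'a', 'e', 'd']
'b': index 0 in ['b', 'a', 'e', 'd'] -> ['b', 'a', 'e', 'd']
'a': index 1 in ['b', 'a', 'e', 'd'] -> ['a', 'b', 'e', 'd']
'd': index 3 in ['a', 'b', 'e', 'd'] -> ['d', 'a', 'b', 'e']


Output: [0, 1, 3, 1, 0, 0, 2, 0, 1, 0, 1, 3]


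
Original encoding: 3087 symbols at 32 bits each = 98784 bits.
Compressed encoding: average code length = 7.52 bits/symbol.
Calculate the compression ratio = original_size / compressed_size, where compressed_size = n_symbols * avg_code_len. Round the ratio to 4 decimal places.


original_size = n_symbols * orig_bits = 3087 * 32 = 98784 bits
compressed_size = n_symbols * avg_code_len = 3087 * 7.52 = 23214.24 bits
ratio = original_size / compressed_size = 98784 / 23214.24 = 4.2553

Compression ratio = 4.2553


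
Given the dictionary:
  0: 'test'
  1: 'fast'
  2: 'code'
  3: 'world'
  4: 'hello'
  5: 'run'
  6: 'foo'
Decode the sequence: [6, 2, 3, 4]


Look up each index in the dictionary:
  6 -> 'foo'
  2 -> 'code'
  3 -> 'world'
  4 -> 'hello'

Decoded: "foo code world hello"


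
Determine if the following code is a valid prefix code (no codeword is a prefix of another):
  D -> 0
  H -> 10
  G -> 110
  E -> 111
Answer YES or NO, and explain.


Checking each pair (does one codeword prefix another?):
  D='0' vs H='10': no prefix
  D='0' vs G='110': no prefix
  D='0' vs E='111': no prefix
  H='10' vs D='0': no prefix
  H='10' vs G='110': no prefix
  H='10' vs E='111': no prefix
  G='110' vs D='0': no prefix
  G='110' vs H='10': no prefix
  G='110' vs E='111': no prefix
  E='111' vs D='0': no prefix
  E='111' vs H='10': no prefix
  E='111' vs G='110': no prefix
No violation found over all pairs.

YES -- this is a valid prefix code. No codeword is a prefix of any other codeword.


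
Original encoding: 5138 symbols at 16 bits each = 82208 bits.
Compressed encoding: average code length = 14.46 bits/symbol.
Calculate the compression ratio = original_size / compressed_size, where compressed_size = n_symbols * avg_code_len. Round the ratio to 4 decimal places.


original_size = n_symbols * orig_bits = 5138 * 16 = 82208 bits
compressed_size = n_symbols * avg_code_len = 5138 * 14.46 = 74295.48 bits
ratio = original_size / compressed_size = 82208 / 74295.48 = 1.1065

Compression ratio = 1.1065


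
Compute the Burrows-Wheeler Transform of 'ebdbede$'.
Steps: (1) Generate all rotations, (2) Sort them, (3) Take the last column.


Rotations (sorted):
  0: $ebdbede -> last char: e
  1: bdbede$e -> last char: e
  2: bede$ebd -> last char: d
  3: dbede$eb -> last char: b
  4: de$ebdbe -> last char: e
  5: e$ebdbed -> last char: d
  6: ebdbede$ -> last char: $
  7: ede$ebdb -> last char: b


BWT = eedbed$b


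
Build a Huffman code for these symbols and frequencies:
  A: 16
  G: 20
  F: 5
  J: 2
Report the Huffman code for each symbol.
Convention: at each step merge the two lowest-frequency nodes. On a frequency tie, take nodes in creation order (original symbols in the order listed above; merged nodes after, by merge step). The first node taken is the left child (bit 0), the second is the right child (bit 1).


Huffman tree construction:
Step 1: Merge J(2) + F(5) = 7
Step 2: Merge (J+F)(7) + A(16) = 23
Step 3: Merge G(20) + ((J+F)+A)(23) = 43
Read each symbol's code off the tree from the root (left child = 0, right child = 1).

Codes:
  A: 11 (length 2)
  G: 0 (length 1)
  F: 101 (length 3)
  J: 100 (length 3)
Average code length: 73/43 = 1.6977 bits/symbol


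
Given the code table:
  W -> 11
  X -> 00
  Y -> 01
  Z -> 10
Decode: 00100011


Decoding:
00 -> X
10 -> Z
00 -> X
11 -> W


Result: XZXW


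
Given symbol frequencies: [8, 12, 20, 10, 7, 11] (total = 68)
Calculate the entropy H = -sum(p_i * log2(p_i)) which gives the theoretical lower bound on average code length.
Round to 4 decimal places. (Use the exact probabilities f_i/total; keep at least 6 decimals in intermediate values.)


Per-symbol terms -p_i * log2(p_i) with p_i = f_i/68:
  p = 8/68 = 0.117647: log2(p) = -3.087463, -p*log2(p) = 0.363231
  p = 12/68 = 0.176471: log2(p) = -2.502500, -p*log2(p) = 0.441618
  p = 20/68 = 0.294118: log2(p) = -1.765535, -p*log2(p) = 0.519275
  p = 10/68 = 0.147059: log2(p) = -2.765535, -p*log2(p) = 0.406696
  p = 7/68 = 0.102941: log2(p) = -3.280108, -p*log2(p) = 0.337658
  p = 11/68 = 0.161765: log2(p) = -2.628031, -p*log2(p) = 0.425123
H = 0.363231 + 0.441618 + 0.519275 + 0.406696 + 0.337658 + 0.425123 = 2.493601

H = 2.4936 bits/symbol


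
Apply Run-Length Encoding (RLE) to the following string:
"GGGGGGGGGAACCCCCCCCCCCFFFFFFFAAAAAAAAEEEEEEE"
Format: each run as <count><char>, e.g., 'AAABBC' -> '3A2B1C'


Scanning runs left to right:
  i=0: run of 'G' x 9 -> '9G'
  i=9: run of 'A' x 2 -> '2A'
  i=11: run of 'C' x 11 -> '11C'
  i=22: run of 'F' x 7 -> '7F'
  i=29: run of 'A' x 8 -> '8A'
  i=37: run of 'E' x 7 -> '7E'

RLE = 9G2A11C7F8A7E


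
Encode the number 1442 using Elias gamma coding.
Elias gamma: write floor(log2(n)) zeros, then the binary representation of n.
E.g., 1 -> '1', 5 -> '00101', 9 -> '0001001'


num_bits = floor(log2(1442)) + 1 = 11
leading_zeros = num_bits - 1 = 10
binary(1442) = 10110100010

Elias gamma(1442) = '0000000000' + '10110100010' = 000000000010110100010 (21 bits)


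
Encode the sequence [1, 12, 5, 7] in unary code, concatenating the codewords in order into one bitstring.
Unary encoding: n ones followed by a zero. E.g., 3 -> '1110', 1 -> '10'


Encode each number as n ones followed by a terminating 0:
  1 -> 10 (2 bits)
  12 -> 1111111111110 (13 bits)
  5 -> 111110 (6 bits)
  7 -> 11111110 (8 bits)
Total length = 2 + 13 + 6 + 8 = 29 bits.

Unary([1, 12, 5, 7]) = 10111111111111011111011111110 (29 bits)


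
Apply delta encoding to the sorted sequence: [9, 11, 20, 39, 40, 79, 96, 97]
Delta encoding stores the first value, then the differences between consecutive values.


First value: 9
Deltas:
  11 - 9 = 2
  20 - 11 = 9
  39 - 20 = 19
  40 - 39 = 1
  79 - 40 = 39
  96 - 79 = 17
  97 - 96 = 1


Delta encoded: [9, 2, 9, 19, 1, 39, 17, 1]


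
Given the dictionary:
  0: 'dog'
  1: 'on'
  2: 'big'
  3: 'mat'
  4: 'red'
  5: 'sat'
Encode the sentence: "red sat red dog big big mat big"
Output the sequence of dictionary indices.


Look up each word in the dictionary:
  'red' -> 4
  'sat' -> 5
  'red' -> 4
  'dog' -> 0
  'big' -> 2
  'big' -> 2
  'mat' -> 3
  'big' -> 2

Encoded: [4, 5, 4, 0, 2, 2, 3, 2]


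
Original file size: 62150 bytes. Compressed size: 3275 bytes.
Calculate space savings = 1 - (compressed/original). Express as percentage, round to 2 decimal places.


ratio = compressed/original = 3275/62150 = 0.052695
savings = 1 - ratio = 1 - 0.052695 = 0.947305
as a percentage: 0.947305 * 100 = 94.73%

Space savings = 1 - 3275/62150 = 94.73%


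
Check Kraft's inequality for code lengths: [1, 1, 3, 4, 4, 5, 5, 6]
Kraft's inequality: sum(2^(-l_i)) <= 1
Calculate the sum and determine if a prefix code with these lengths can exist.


Sum = 2^(-1) + 2^(-1) + 2^(-3) + 2^(-4) + 2^(-4) + 2^(-5) + 2^(-5) + 2^(-6)
    = 0.5 + 0.5 + 0.125 + 0.0625 + 0.0625 + 0.03125 + 0.03125 + 0.015625
    = 85/64 = 1.328125
Since 1.328125 > 1, Kraft's inequality is NOT satisfied.
A prefix code with these lengths CANNOT exist.

Kraft sum = 1.328125. Not satisfied.


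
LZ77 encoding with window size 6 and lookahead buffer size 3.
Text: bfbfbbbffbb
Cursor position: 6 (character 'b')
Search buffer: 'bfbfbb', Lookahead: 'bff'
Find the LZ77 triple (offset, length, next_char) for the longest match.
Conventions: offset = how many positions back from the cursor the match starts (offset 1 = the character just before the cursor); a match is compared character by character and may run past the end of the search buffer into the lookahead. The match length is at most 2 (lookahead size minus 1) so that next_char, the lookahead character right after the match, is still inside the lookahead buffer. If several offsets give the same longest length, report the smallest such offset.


Try each offset into the search buffer:
  offset=1 (pos 5, char 'b'): match length 1
  offset=2 (pos 4, char 'b'): match length 1
  offset=3 (pos 3, char 'f'): match length 0
  offset=4 (pos 2, char 'b'): match length 2
  offset=5 (pos 1, char 'f'): match length 0
  offset=6 (pos 0, char 'b'): match length 2
Longest match has length 2, found at offsets 4, 6; take the smallest, offset 4.
next_char = character at position 6 + 2 = 8 -> 'f'

Best match: offset=4, length=2 (matching 'bf' starting at position 2)
LZ77 triple: (4, 2, 'f')


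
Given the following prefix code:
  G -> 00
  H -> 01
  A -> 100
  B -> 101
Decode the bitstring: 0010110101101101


Decoding step by step:
Bits 00 -> G
Bits 101 -> B
Bits 101 -> B
Bits 01 -> H
Bits 101 -> B
Bits 101 -> B


Decoded message: GBBHBB


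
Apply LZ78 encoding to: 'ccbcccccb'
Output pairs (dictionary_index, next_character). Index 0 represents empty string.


LZ78 encoding steps:
Dictionary: {0: ''}
Step 1: w='' (idx 0), next='c' -> output (0, 'c'), add 'c' as idx 1
Step 2: w='c' (idx 1), next='b' -> output (1, 'b'), add 'cb' as idx 2
Step 3: w='c' (idx 1), next='c' -> output (1, 'c'), add 'cc' as idx 3
Step 4: w='cc' (idx 3), next='c' -> output (3, 'c'), add 'ccc' as idx 4
Step 5: w='' (idx 0), next='b' -> output (0, 'b'), add 'b' as idx 5


Encoded: [(0, 'c'), (1, 'b'), (1, 'c'), (3, 'c'), (0, 'b')]


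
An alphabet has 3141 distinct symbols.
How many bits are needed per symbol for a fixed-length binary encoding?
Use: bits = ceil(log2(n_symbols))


log2(3141) = 11.617
Bracket: 2^11 = 2048 < 3141 <= 2^12 = 4096
So ceil(log2(3141)) = 12

bits = ceil(log2(3141)) = ceil(11.617) = 12 bits


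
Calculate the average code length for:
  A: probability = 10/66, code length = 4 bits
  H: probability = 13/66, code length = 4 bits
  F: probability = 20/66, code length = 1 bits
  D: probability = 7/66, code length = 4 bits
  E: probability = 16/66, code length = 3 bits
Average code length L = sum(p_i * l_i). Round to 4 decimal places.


Weighted contributions p_i * l_i:
  A: (10/66) * 4 = 40/66
  H: (13/66) * 4 = 52/66
  F: (20/66) * 1 = 20/66
  D: (7/66) * 4 = 28/66
  E: (16/66) * 3 = 48/66
Sum = (40 + 52 + 20 + 28 + 48)/66 = 188/66

L = 188/66 = 2.8485 bits/symbol


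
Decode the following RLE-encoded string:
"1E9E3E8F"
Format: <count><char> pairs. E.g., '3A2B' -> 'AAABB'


Expanding each <count><char> pair:
  1E -> 'E'
  9E -> 'EEEEEEEEE'
  3E -> 'EEE'
  8F -> 'FFFFFFFF'

Decoded = EEEEEEEEEEEEEFFFFFFFF


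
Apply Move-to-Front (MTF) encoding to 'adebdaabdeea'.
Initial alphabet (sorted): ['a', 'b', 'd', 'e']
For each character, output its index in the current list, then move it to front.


MTF encoding:
'a': index 0 in ['a', 'b', 'd', 'e'] -> ['a', 'b', 'd', 'e']
'd': index 2 in ['a', 'b', 'd', 'e'] -> ['d', 'a', 'b', 'e']
'e': index 3 in ['d', 'a', 'b', 'e'] -> ['e', 'd', 'a', 'b']
'b': index 3 in ['e', 'd', 'a', 'b'] -> ['b', 'e', 'd', 'a']
'd': index 2 in ['b', 'e', 'd', 'a'] -> ['d', 'b', 'e', 'a']
'a': index 3 in ['d', 'b', 'e', 'a'] -> ['a', 'd', 'b', 'e']
'a': index 0 in ['a', 'd', 'b', 'e'] -> ['a', 'd', 'b', 'e']
'b': index 2 in ['a', 'd', 'b', 'e'] -> ['b', 'a', 'd', 'e']
'd': index 2 in ['b', 'a', 'd', 'e'] -> ['d', 'b', 'a', 'e']
'e': index 3 in ['d', 'b', 'a', 'e'] -> ['e', 'd', 'b', 'a']
'e': index 0 in ['e', 'd', 'b', 'a'] -> ['e', 'd', 'b', 'a']
'a': index 3 in ['e', 'd', 'b', 'a'] -> ['a', 'e', 'd', 'b']


Output: [0, 2, 3, 3, 2, 3, 0, 2, 2, 3, 0, 3]


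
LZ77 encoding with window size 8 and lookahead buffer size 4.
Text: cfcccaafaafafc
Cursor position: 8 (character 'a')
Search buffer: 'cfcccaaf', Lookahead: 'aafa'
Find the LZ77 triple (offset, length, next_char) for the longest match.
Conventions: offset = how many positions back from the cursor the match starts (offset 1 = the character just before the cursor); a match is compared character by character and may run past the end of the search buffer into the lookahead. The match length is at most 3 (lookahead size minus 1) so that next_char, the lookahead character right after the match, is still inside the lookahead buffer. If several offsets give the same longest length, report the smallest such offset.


Try each offset into the search buffer:
  offset=1 (pos 7, char 'f'): match length 0
  offset=2 (pos 6, char 'a'): match length 1
  offset=3 (pos 5, char 'a'): match length 3
  offset=4 (pos 4, char 'c'): match length 0
  offset=5 (pos 3, char 'c'): match length 0
  offset=6 (pos 2, char 'c'): match length 0
  offset=7 (pos 1, char 'f'): match length 0
  offset=8 (pos 0, char 'c'): match length 0
Longest match has length 3 at offset 3.
next_char = character at position 8 + 3 = 11 -> 'a'

Best match: offset=3, length=3 (matching 'aaf' starting at position 5)
LZ77 triple: (3, 3, 'a')


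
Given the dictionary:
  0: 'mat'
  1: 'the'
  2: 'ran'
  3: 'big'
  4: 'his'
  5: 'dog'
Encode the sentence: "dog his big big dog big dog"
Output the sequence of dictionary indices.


Look up each word in the dictionary:
  'dog' -> 5
  'his' -> 4
  'big' -> 3
  'big' -> 3
  'dog' -> 5
  'big' -> 3
  'dog' -> 5

Encoded: [5, 4, 3, 3, 5, 3, 5]


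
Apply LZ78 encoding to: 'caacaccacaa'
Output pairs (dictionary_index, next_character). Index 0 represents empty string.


LZ78 encoding steps:
Dictionary: {0: ''}
Step 1: w='' (idx 0), next='c' -> output (0, 'c'), add 'c' as idx 1
Step 2: w='' (idx 0), next='a' -> output (0, 'a'), add 'a' as idx 2
Step 3: w='a' (idx 2), next='c' -> output (2, 'c'), add 'ac' as idx 3
Step 4: w='ac' (idx 3), next='c' -> output (3, 'c'), add 'acc' as idx 4
Step 5: w='ac' (idx 3), next='a' -> output (3, 'a'), add 'aca' as idx 5
Step 6: w='a' (idx 2), end of input -> output (2, '')


Encoded: [(0, 'c'), (0, 'a'), (2, 'c'), (3, 'c'), (3, 'a'), (2, '')]


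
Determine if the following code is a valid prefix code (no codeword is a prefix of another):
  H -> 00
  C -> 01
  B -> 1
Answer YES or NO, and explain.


Checking each pair (does one codeword prefix another?):
  H='00' vs C='01': no prefix
  H='00' vs B='1': no prefix
  C='01' vs H='00': no prefix
  C='01' vs B='1': no prefix
  B='1' vs H='00': no prefix
  B='1' vs C='01': no prefix
No violation found over all pairs.

YES -- this is a valid prefix code. No codeword is a prefix of any other codeword.


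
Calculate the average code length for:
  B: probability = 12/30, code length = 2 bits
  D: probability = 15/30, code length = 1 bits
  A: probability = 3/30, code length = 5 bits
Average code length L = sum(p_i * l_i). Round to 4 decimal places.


Weighted contributions p_i * l_i:
  B: (12/30) * 2 = 24/30
  D: (15/30) * 1 = 15/30
  A: (3/30) * 5 = 15/30
Sum = (24 + 15 + 15)/30 = 54/30

L = 54/30 = 1.8000 bits/symbol


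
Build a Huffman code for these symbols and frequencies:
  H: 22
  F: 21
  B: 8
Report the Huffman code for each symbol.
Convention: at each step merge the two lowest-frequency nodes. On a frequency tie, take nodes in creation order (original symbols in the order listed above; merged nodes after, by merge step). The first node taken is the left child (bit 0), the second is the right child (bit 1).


Huffman tree construction:
Step 1: Merge B(8) + F(21) = 29
Step 2: Merge H(22) + (B+F)(29) = 51
Read each symbol's code off the tree from the root (left child = 0, right child = 1).

Codes:
  H: 0 (length 1)
  F: 11 (length 2)
  B: 10 (length 2)
Average code length: 80/51 = 1.5686 bits/symbol


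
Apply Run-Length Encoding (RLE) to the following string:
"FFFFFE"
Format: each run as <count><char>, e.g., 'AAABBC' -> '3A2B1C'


Scanning runs left to right:
  i=0: run of 'F' x 5 -> '5F'
  i=5: run of 'E' x 1 -> '1E'

RLE = 5F1E


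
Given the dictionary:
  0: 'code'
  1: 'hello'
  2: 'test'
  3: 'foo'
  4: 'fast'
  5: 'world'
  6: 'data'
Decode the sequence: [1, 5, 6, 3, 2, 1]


Look up each index in the dictionary:
  1 -> 'hello'
  5 -> 'world'
  6 -> 'data'
  3 -> 'foo'
  2 -> 'test'
  1 -> 'hello'

Decoded: "hello world data foo test hello"


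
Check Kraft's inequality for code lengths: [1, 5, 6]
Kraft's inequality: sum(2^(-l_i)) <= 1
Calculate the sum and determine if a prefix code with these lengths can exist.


Sum = 2^(-1) + 2^(-5) + 2^(-6)
    = 0.5 + 0.03125 + 0.015625
    = 35/64 = 0.546875
Since 0.546875 <= 1, Kraft's inequality IS satisfied.
A prefix code with these lengths CAN exist.

Kraft sum = 0.546875. Satisfied.


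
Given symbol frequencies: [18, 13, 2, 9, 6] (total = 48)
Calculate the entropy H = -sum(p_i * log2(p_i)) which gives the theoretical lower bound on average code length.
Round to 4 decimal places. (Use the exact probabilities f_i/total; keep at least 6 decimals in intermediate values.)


Per-symbol terms -p_i * log2(p_i) with p_i = f_i/48:
  p = 18/48 = 0.375000: log2(p) = -1.415037, -p*log2(p) = 0.530639
  p = 13/48 = 0.270833: log2(p) = -1.884523, -p*log2(p) = 0.510392
  p = 2/48 = 0.041667: log2(p) = -4.584963, -p*log2(p) = 0.191040
  p = 9/48 = 0.187500: log2(p) = -2.415037, -p*log2(p) = 0.452820
  p = 6/48 = 0.125000: log2(p) = -3.000000, -p*log2(p) = 0.375000
H = 0.530639 + 0.510392 + 0.191040 + 0.452820 + 0.375000 = 2.059891

H = 2.0599 bits/symbol


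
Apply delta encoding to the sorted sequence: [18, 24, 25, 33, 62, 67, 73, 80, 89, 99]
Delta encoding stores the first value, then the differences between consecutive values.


First value: 18
Deltas:
  24 - 18 = 6
  25 - 24 = 1
  33 - 25 = 8
  62 - 33 = 29
  67 - 62 = 5
  73 - 67 = 6
  80 - 73 = 7
  89 - 80 = 9
  99 - 89 = 10


Delta encoded: [18, 6, 1, 8, 29, 5, 6, 7, 9, 10]


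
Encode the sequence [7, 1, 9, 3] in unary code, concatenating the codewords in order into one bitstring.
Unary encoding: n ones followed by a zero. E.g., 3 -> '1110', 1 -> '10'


Encode each number as n ones followed by a terminating 0:
  7 -> 11111110 (8 bits)
  1 -> 10 (2 bits)
  9 -> 1111111110 (10 bits)
  3 -> 1110 (4 bits)
Total length = 8 + 2 + 10 + 4 = 24 bits.

Unary([7, 1, 9, 3]) = 111111101011111111101110 (24 bits)


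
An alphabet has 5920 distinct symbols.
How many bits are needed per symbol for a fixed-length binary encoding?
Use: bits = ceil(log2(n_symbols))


log2(5920) = 12.5314
Bracket: 2^12 = 4096 < 5920 <= 2^13 = 8192
So ceil(log2(5920)) = 13

bits = ceil(log2(5920)) = ceil(12.5314) = 13 bits


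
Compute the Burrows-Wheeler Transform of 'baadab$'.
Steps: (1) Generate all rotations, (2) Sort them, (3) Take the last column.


Rotations (sorted):
  0: $baadab -> last char: b
  1: aadab$b -> last char: b
  2: ab$baad -> last char: d
  3: adab$ba -> last char: a
  4: b$baada -> last char: a
  5: baadab$ -> last char: $
  6: dab$baa -> last char: a


BWT = bbdaa$a


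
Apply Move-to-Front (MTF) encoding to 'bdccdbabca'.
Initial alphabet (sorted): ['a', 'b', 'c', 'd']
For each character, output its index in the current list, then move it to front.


MTF encoding:
'b': index 1 in ['a', 'b', 'c', 'd'] -> ['b', 'a', 'c', 'd']
'd': index 3 in ['b', 'a', 'c', 'd'] -> ['d', 'b', 'a', 'c']
'c': index 3 in ['d', 'b', 'a', 'c'] -> ['c', 'd', 'b', 'a']
'c': index 0 in ['c', 'd', 'b', 'a'] -> ['c', 'd', 'b', 'a']
'd': index 1 in ['c', 'd', 'b', 'a'] -> ['d', 'c', 'b', 'a']
'b': index 2 in ['d', 'c', 'b', 'a'] -> ['b', 'd', 'c', 'a']
'a': index 3 in ['b', 'd', 'c', 'a'] -> ['a', 'b', 'd', 'c']
'b': index 1 in ['a', 'b', 'd', 'c'] -> ['b', 'a', 'd', 'c']
'c': index 3 in ['b', 'a', 'd', 'c'] -> ['c', 'b', 'a', 'd']
'a': index 2 in ['c', 'b', 'a', 'd'] -> ['a', 'c', 'b', 'd']


Output: [1, 3, 3, 0, 1, 2, 3, 1, 3, 2]


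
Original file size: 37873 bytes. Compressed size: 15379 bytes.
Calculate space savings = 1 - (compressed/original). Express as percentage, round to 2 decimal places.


ratio = compressed/original = 15379/37873 = 0.406068
savings = 1 - ratio = 1 - 0.406068 = 0.593932
as a percentage: 0.593932 * 100 = 59.39%

Space savings = 1 - 15379/37873 = 59.39%


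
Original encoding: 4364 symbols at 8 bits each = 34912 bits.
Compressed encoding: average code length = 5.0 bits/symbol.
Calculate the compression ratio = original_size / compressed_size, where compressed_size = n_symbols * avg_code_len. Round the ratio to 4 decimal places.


original_size = n_symbols * orig_bits = 4364 * 8 = 34912 bits
compressed_size = n_symbols * avg_code_len = 4364 * 5.0 = 21820.0 bits
ratio = original_size / compressed_size = 34912 / 21820.0 = 1.6

Compression ratio = 1.6


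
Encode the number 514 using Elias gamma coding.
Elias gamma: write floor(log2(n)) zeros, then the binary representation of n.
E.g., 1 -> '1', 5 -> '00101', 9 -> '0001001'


num_bits = floor(log2(514)) + 1 = 10
leading_zeros = num_bits - 1 = 9
binary(514) = 1000000010

Elias gamma(514) = '000000000' + '1000000010' = 0000000001000000010 (19 bits)


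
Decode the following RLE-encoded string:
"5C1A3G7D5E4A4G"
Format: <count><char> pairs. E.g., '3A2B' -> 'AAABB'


Expanding each <count><char> pair:
  5C -> 'CCCCC'
  1A -> 'A'
  3G -> 'GGG'
  7D -> 'DDDDDDD'
  5E -> 'EEEEE'
  4A -> 'AAAA'
  4G -> 'GGGG'

Decoded = CCCCCAGGGDDDDDDDEEEEEAAAAGGGG


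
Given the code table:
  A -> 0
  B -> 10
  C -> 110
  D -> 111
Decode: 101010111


Decoding:
10 -> B
10 -> B
10 -> B
111 -> D


Result: BBBD


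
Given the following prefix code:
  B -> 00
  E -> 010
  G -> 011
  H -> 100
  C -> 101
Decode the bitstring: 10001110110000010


Decoding step by step:
Bits 100 -> H
Bits 011 -> G
Bits 101 -> C
Bits 100 -> H
Bits 00 -> B
Bits 010 -> E


Decoded message: HGCHBE


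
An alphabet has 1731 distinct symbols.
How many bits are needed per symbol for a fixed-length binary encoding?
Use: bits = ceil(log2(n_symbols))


log2(1731) = 10.7574
Bracket: 2^10 = 1024 < 1731 <= 2^11 = 2048
So ceil(log2(1731)) = 11

bits = ceil(log2(1731)) = ceil(10.7574) = 11 bits


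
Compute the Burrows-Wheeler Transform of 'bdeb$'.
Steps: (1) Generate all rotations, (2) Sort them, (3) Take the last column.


Rotations (sorted):
  0: $bdeb -> last char: b
  1: b$bde -> last char: e
  2: bdeb$ -> last char: $
  3: deb$b -> last char: b
  4: eb$bd -> last char: d


BWT = be$bd


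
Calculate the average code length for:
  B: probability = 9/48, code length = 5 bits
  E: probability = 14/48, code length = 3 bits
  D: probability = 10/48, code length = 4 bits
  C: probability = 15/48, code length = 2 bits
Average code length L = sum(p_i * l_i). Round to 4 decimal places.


Weighted contributions p_i * l_i:
  B: (9/48) * 5 = 45/48
  E: (14/48) * 3 = 42/48
  D: (10/48) * 4 = 40/48
  C: (15/48) * 2 = 30/48
Sum = (45 + 42 + 40 + 30)/48 = 157/48

L = 157/48 = 3.2708 bits/symbol


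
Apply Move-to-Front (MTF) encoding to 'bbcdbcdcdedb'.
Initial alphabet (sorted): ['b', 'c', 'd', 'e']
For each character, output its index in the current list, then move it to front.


MTF encoding:
'b': index 0 in ['b', 'c', 'd', 'e'] -> ['b', 'c', 'd', 'e']
'b': index 0 in ['b', 'c', 'd', 'e'] -> ['b', 'c', 'd', 'e']
'c': index 1 in ['b', 'c', 'd', 'e'] -> ['c', 'b', 'd', 'e']
'd': index 2 in ['c', 'b', 'd', 'e'] -> ['d', 'c', 'b', 'e']
'b': index 2 in ['d', 'c', 'b', 'e'] -> ['b', 'd', 'c', 'e']
'c': index 2 in ['b', 'd', 'c', 'e'] -> ['c', 'b', 'd', 'e']
'd': index 2 in ['c', 'b', 'd', 'e'] -> ['d', 'c', 'b', 'e']
'c': index 1 in ['d', 'c', 'b', 'e'] -> ['c', 'd', 'b', 'e']
'd': index 1 in ['c', 'd', 'b', 'e'] -> ['d', 'c', 'b', 'e']
'e': index 3 in ['d', 'c', 'b', 'e'] -> ['e', 'd', 'c', 'b']
'd': index 1 in ['e', 'd', 'c', 'b'] -> ['d', 'e', 'c', 'b']
'b': index 3 in ['d', 'e', 'c', 'b'] -> ['b', 'd', 'e', 'c']


Output: [0, 0, 1, 2, 2, 2, 2, 1, 1, 3, 1, 3]


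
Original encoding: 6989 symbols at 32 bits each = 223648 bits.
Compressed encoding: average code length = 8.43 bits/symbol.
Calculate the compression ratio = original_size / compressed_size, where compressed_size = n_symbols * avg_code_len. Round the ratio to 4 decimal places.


original_size = n_symbols * orig_bits = 6989 * 32 = 223648 bits
compressed_size = n_symbols * avg_code_len = 6989 * 8.43 = 58917.27 bits
ratio = original_size / compressed_size = 223648 / 58917.27 = 3.796

Compression ratio = 3.796


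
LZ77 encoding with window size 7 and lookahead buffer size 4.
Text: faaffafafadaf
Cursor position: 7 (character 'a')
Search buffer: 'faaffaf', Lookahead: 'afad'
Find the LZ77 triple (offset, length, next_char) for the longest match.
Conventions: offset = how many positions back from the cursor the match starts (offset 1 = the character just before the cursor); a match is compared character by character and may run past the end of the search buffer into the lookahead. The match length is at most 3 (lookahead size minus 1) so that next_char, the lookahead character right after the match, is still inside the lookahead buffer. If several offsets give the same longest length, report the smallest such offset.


Try each offset into the search buffer:
  offset=1 (pos 6, char 'f'): match length 0
  offset=2 (pos 5, char 'a'): match length 3
  offset=3 (pos 4, char 'f'): match length 0
  offset=4 (pos 3, char 'f'): match length 0
  offset=5 (pos 2, char 'a'): match length 2
  offset=6 (pos 1, char 'a'): match length 1
  offset=7 (pos 0, char 'f'): match length 0
Longest match has length 3 at offset 2.
next_char = character at position 7 + 3 = 10 -> 'd'

Best match: offset=2, length=3 (matching 'afa' starting at position 5)
LZ77 triple: (2, 3, 'd')


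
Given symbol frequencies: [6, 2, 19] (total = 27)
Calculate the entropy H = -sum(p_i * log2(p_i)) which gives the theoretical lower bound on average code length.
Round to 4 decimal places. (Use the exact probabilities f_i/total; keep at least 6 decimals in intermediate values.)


Per-symbol terms -p_i * log2(p_i) with p_i = f_i/27:
  p = 6/27 = 0.222222: log2(p) = -2.169925, -p*log2(p) = 0.482206
  p = 2/27 = 0.074074: log2(p) = -3.754888, -p*log2(p) = 0.278140
  p = 19/27 = 0.703704: log2(p) = -0.506960, -p*log2(p) = 0.356750
H = 0.482206 + 0.278140 + 0.356750 = 1.117096

H = 1.1171 bits/symbol
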